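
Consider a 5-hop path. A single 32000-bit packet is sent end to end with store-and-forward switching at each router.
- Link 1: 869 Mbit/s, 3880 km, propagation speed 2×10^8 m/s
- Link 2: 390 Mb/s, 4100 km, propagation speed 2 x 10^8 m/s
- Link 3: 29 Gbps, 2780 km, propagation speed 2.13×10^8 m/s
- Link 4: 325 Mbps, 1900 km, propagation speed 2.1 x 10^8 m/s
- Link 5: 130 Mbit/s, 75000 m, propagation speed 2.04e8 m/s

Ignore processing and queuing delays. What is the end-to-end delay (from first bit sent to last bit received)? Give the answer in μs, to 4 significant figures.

Transmission delays (L/R per hop): 36.8239, 82.0513, 1.10345, 98.4615, 246.154 μs; sum = 464.594 μs.
Propagation delays (d/s per hop): 19400, 20500, 13051.6, 9047.62, 367.647 μs; sum = 62366.9 μs.
End-to-end = 62830 μs.

62830 μs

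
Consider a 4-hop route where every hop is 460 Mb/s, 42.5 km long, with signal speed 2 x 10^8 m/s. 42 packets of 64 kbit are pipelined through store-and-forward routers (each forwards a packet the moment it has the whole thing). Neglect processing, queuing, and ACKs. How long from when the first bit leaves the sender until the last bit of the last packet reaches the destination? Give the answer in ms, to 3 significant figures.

7.11 ms

Per-hop transmission t_tx = L/R = 64000/460000000 = 0.13913 ms.
Per-hop propagation t_prop = 42500/200000000 = 0.2125 ms.
Pipeline fill: first packet needs 4·t_tx to clear all hops; remaining 41 packets each add one t_tx.
Total = (4+42-1)·t_tx + 4·t_prop = 45·0.13913 + 4·0.2125 = 7.11 ms.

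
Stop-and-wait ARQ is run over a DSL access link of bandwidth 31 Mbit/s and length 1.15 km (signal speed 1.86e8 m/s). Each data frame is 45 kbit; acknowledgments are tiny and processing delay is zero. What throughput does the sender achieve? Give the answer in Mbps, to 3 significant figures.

t_tx = L/R = 45000/31000000 = 0.00145161 s.
t_prop = 1150/186000000 = 6.1828e-06 s; RTT = 1.23656e-05 s.
Cycle = t_tx + RTT = 0.00146398 s.
Throughput = L / cycle = 45000 / 0.00146398 = 30.7 Mbps.

30.7 Mbps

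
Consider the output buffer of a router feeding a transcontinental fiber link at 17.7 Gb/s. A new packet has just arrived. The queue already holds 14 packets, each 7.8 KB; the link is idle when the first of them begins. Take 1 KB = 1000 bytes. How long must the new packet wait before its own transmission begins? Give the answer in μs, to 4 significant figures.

Each queued packet: L/R = 62400/17700000000 = 3.52542 μs.
14 queued → 49.3559 μs.
Queuing delay = 49.36 μs.

49.36 μs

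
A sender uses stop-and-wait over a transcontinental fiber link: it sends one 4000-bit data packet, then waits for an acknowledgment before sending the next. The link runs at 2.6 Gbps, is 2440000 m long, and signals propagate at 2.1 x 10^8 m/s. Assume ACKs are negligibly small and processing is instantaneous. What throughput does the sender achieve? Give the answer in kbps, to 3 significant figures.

t_tx = L/R = 4000/2600000000 = 1.53846e-06 s.
t_prop = 2440000/210000000 = 0.011619 s; RTT = 0.0232381 s.
Cycle = t_tx + RTT = 0.0232396 s.
Throughput = L / cycle = 4000 / 0.0232396 = 172 kbps.

172 kbps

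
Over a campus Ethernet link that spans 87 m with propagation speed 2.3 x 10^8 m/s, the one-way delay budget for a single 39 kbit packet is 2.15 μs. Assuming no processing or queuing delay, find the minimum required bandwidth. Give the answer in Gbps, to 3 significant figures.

22.0 Gbps

Propagation delay = 87 / 2.3e+08 = 0.378261 μs.
Transmission budget = 2.15 − 0.378261 = 1.77174 μs.
R ≥ L / t_tx = 39000 bits / 1.77174e-06 s = 22.0 Gbps.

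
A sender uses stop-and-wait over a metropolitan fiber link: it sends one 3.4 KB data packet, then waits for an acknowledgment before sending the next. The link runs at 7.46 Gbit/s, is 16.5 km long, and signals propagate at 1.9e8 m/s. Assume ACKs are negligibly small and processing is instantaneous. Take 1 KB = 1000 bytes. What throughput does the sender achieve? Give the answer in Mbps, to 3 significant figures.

t_tx = L/R = 27200/7460000000 = 3.64611e-06 s.
t_prop = 16500/190000000 = 8.68421e-05 s; RTT = 0.000173684 s.
Cycle = t_tx + RTT = 0.00017733 s.
Throughput = L / cycle = 27200 / 0.00017733 = 153 Mbps.

153 Mbps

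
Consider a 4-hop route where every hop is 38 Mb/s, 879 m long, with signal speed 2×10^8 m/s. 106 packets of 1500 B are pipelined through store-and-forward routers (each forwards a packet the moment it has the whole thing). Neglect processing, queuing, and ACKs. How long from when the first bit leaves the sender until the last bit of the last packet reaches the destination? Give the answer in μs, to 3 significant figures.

Per-hop transmission t_tx = L/R = 12000/38000000 = 315.789 μs.
Per-hop propagation t_prop = 879/200000000 = 4.395 μs.
Pipeline fill: first packet needs 4·t_tx to clear all hops; remaining 105 packets each add one t_tx.
Total = (4+106-1)·t_tx + 4·t_prop = 109·315.789 + 4·4.395 = 34400 μs.

34400 μs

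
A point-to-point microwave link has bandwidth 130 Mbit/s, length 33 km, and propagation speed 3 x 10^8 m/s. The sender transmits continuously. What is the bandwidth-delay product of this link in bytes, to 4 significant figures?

Propagation delay = 33000 / 300000000 = 0.00011 s.
BDP = R × t_prop = 130000000 × 0.00011 = 14300 bits.
In bytes: 14300/8 = 1788 bytes.

1788 bytes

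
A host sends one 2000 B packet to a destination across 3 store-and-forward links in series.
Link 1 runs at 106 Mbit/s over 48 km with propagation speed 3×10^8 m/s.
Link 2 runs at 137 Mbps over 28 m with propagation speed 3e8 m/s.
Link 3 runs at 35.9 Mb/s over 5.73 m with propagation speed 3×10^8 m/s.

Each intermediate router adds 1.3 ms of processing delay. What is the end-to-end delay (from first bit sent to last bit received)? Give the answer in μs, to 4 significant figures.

3474 μs

L = 2000 × 8 = 16000 bits.
Transmission delays (L/R per hop): 150.943, 116.788, 445.682 μs; sum = 713.414 μs.
Propagation delays (d/s per hop): 160, 0.0933333, 0.0191 μs; sum = 160.112 μs.
Processing at 2 router(s): 2 × 1.3 ms = 2600 μs.
End-to-end = 3474 μs.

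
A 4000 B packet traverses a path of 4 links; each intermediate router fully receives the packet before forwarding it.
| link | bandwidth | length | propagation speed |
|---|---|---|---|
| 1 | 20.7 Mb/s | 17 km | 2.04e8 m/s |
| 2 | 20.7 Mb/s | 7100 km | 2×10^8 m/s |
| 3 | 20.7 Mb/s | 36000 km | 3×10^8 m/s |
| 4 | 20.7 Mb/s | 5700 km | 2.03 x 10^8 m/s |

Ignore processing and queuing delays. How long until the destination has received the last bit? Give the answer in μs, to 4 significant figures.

L = 4000 × 8 = 32000 bits.
Transmission delay per hop = L/R = 32000/20700000 = 1545.89 μs; 4 hops → 6183.57 μs.
Propagation delays (d/s per hop): 83.3333, 35500, 120000, 28078.8 μs; sum = 183662 μs.
End-to-end = 189800 μs.

189800 μs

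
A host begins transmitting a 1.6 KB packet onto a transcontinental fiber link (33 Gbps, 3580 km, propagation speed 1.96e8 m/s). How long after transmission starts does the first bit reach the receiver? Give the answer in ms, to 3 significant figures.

18.3 ms

First bit experiences only propagation delay: d/s = 3580000/196000000 = 18.3 ms.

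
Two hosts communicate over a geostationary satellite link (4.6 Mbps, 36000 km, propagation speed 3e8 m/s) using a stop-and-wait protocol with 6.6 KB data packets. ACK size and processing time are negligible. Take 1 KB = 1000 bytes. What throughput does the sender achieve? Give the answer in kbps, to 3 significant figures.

210 kbps

t_tx = L/R = 52800/4600000 = 0.0114783 s.
t_prop = 36000000/300000000 = 0.12 s; RTT = 0.24 s.
Cycle = t_tx + RTT = 0.251478 s.
Throughput = L / cycle = 52800 / 0.251478 = 210 kbps.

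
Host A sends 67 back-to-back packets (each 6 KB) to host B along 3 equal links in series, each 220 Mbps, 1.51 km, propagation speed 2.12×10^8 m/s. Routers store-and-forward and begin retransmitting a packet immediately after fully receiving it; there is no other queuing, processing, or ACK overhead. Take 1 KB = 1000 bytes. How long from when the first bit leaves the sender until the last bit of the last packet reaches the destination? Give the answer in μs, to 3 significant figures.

15100 μs

Per-hop transmission t_tx = L/R = 48000/220000000 = 218.182 μs.
Per-hop propagation t_prop = 1510/212000000 = 7.12264 μs.
Pipeline fill: first packet needs 3·t_tx to clear all hops; remaining 66 packets each add one t_tx.
Total = (3+67-1)·t_tx + 3·t_prop = 69·218.182 + 3·7.12264 = 15100 μs.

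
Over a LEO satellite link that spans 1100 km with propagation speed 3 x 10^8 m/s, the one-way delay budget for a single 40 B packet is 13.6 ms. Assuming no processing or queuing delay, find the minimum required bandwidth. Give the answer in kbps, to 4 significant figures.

32.21 kbps

L = 320 bits.
Propagation delay = 1100000 / 300000000 = 3.66667 ms.
Transmission budget = 13.6 − 3.66667 = 9.93333 ms.
R ≥ L / t_tx = 320 bits / 0.00993333 s = 32.21 kbps.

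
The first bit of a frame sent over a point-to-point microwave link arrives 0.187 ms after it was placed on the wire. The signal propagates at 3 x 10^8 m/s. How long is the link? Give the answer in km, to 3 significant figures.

56.1 km

d = s × t_prop = 300000000 × 0.000187 = 56.1 km.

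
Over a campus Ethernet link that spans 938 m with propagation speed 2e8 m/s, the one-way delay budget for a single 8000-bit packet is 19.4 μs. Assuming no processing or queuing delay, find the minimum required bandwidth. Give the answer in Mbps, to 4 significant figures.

Propagation delay = 938 / 200000000 = 4.69 μs.
Transmission budget = 19.4 − 4.69 = 14.71 μs.
R ≥ L / t_tx = 8000 bits / 1.471e-05 s = 543.8 Mbps.

543.8 Mbps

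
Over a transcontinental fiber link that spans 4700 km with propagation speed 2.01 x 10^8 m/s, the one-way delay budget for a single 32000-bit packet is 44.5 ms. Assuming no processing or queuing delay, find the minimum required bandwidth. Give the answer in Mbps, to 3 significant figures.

Propagation delay = 4700000 / 2.01e+08 = 23.3831 ms.
Transmission budget = 44.5 − 23.3831 = 21.1169 ms.
R ≥ L / t_tx = 32000 bits / 0.0211169 s = 1.52 Mbps.

1.52 Mbps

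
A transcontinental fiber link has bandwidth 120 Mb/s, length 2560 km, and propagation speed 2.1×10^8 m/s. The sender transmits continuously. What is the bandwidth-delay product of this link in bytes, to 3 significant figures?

183000 bytes

Propagation delay = 2560000 / 210000000 = 0.0121905 s.
BDP = R × t_prop = 120000000 × 0.0121905 = 1462860 bits.
In bytes: 1462860/8 = 183000 bytes.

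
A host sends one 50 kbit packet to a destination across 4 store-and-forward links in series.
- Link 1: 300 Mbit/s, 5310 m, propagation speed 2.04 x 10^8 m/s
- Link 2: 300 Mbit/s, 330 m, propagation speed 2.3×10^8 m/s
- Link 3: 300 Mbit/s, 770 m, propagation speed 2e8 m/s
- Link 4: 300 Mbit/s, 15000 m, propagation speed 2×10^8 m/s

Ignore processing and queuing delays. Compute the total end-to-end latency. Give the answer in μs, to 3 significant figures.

L = 50000 bits.
Transmission delay per hop = L/R = 50000/300000000 = 166.667 μs; 4 hops → 666.667 μs.
Propagation delays (d/s per hop): 26.0294, 1.43478, 3.85, 75 μs; sum = 106.314 μs.
End-to-end = 773 μs.

773 μs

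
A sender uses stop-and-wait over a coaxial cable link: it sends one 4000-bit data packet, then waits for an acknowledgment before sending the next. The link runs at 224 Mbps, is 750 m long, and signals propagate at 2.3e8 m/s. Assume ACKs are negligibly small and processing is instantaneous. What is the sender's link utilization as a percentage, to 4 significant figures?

73.25 %

t_tx = L/R = 4000/224000000 = 1.78571e-05 s.
t_prop = 750/2.3e+08 = 3.26087e-06 s; RTT = 6.52174e-06 s.
Cycle = t_tx + RTT = 2.43789e-05 s.
Utilization = t_tx / cycle = 1.78571e-05/2.43789e-05 = 73.25 %.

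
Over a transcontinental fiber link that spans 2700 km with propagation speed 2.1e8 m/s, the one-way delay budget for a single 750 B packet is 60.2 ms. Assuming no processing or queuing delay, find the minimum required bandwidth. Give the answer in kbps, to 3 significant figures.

127 kbps

L = 6000 bits.
Propagation delay = 2700000 / 210000000 = 12.8571 ms.
Transmission budget = 60.2 − 12.8571 = 47.3429 ms.
R ≥ L / t_tx = 6000 bits / 0.0473429 s = 127 kbps.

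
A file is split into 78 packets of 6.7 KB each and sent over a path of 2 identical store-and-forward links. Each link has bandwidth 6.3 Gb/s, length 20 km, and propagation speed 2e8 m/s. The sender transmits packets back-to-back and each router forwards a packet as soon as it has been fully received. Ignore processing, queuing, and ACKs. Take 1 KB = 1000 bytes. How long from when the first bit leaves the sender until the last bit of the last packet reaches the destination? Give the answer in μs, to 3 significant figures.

872 μs

Per-hop transmission t_tx = L/R = 53600/6300000000 = 8.50794 μs.
Per-hop propagation t_prop = 20000/200000000 = 100 μs.
Pipeline fill: first packet needs 2·t_tx to clear all hops; remaining 77 packets each add one t_tx.
Total = (2+78-1)·t_tx + 2·t_prop = 79·8.50794 + 2·100 = 872 μs.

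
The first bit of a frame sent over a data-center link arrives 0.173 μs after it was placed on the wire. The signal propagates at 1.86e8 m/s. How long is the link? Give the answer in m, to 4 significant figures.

d = s × t_prop = 186000000 × 1.73e-07 = 32.18 m.

32.18 m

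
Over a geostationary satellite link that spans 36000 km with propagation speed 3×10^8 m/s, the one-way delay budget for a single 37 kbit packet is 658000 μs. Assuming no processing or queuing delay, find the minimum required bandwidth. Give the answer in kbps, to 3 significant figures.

68.8 kbps

Propagation delay = 36000000 / 300000000 = 120000 μs.
Transmission budget = 658000 − 120000 = 538000 μs.
R ≥ L / t_tx = 37000 bits / 0.538 s = 68.8 kbps.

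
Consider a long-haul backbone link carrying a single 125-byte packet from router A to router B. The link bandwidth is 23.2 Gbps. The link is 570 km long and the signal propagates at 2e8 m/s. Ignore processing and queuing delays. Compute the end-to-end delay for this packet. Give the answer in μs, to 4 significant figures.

L = 125 × 8 = 1000 bits.
Transmission delay = L/R = 1000 / 23200000000 = 0.0431034 μs.
Propagation delay = d/s = 570000 m / 200000000 m/s = 2850 μs.
Total = 2850 μs.

2850 μs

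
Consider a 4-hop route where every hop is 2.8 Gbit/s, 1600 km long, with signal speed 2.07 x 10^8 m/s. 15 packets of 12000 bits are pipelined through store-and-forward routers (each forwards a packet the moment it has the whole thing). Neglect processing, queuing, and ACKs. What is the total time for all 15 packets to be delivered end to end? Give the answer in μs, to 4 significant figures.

Per-hop transmission t_tx = L/R = 12000/2800000000 = 4.28571 μs.
Per-hop propagation t_prop = 1600000/2.07e+08 = 7729.47 μs.
Pipeline fill: first packet needs 4·t_tx to clear all hops; remaining 14 packets each add one t_tx.
Total = (4+15-1)·t_tx + 4·t_prop = 18·4.28571 + 4·7729.47 = 31000 μs.

31000 μs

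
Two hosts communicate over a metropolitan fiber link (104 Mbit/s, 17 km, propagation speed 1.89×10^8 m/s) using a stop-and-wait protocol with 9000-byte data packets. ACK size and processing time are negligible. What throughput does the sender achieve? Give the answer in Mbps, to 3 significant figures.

82.5 Mbps

t_tx = L/R = 72000/104000000 = 0.000692308 s.
t_prop = 17000/189000000 = 8.99471e-05 s; RTT = 0.000179894 s.
Cycle = t_tx + RTT = 0.000872202 s.
Throughput = L / cycle = 72000 / 0.000872202 = 82.5 Mbps.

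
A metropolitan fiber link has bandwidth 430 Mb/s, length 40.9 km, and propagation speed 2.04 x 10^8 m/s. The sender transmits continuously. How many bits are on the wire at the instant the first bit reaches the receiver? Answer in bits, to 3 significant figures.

Propagation delay = 40900 / 204000000 = 0.00020049 s.
BDP = R × t_prop = 430000000 × 0.00020049 = 86210.8 bits.

86200 bits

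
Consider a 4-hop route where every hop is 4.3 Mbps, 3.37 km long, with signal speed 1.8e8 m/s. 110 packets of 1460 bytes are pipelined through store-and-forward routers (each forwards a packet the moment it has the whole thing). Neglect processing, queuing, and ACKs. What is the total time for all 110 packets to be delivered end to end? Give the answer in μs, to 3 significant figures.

307000 μs

Per-hop transmission t_tx = L/R = 11680/4300000 = 2716.28 μs.
Per-hop propagation t_prop = 3370/180000000 = 18.7222 μs.
Pipeline fill: first packet needs 4·t_tx to clear all hops; remaining 109 packets each add one t_tx.
Total = (4+110-1)·t_tx + 4·t_prop = 113·2716.28 + 4·18.7222 = 307000 μs.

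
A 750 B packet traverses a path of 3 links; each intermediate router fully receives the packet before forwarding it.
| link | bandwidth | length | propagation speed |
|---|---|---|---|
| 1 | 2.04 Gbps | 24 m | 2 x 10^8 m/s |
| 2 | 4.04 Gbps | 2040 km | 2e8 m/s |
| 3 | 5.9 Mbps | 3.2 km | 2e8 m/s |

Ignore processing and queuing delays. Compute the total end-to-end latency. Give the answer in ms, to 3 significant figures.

11.2 ms

L = 750 × 8 = 6000 bits.
Transmission delays (L/R per hop): 0.00294118, 0.00148515, 1.01695 ms; sum = 1.02138 ms.
Propagation delays (d/s per hop): 0.00012, 10.2, 0.016 ms; sum = 10.2161 ms.
End-to-end = 11.2 ms.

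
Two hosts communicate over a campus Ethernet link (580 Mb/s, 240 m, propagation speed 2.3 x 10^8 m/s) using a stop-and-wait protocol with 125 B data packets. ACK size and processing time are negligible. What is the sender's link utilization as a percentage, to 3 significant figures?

t_tx = L/R = 1000/580000000 = 1.72414e-06 s.
t_prop = 240/2.3e+08 = 1.04348e-06 s; RTT = 2.08696e-06 s.
Cycle = t_tx + RTT = 3.81109e-06 s.
Utilization = t_tx / cycle = 1.72414e-06/3.81109e-06 = 45.2 %.

45.2 %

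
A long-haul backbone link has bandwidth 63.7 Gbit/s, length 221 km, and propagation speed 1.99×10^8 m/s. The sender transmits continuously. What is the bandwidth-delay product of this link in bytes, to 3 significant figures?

8840000 bytes

Propagation delay = 221000 / 199000000 = 0.00111055 s.
BDP = R × t_prop = 63700000000 × 0.00111055 = 70742200 bits.
In bytes: 70742200/8 = 8840000 bytes.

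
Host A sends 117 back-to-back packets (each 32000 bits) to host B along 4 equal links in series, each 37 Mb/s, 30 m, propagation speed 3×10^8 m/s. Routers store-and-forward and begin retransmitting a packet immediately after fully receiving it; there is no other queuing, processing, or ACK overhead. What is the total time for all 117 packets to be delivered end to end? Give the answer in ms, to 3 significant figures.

104 ms

Per-hop transmission t_tx = L/R = 32000/37000000 = 0.864865 ms.
Per-hop propagation t_prop = 30/300000000 = 0.0001 ms.
Pipeline fill: first packet needs 4·t_tx to clear all hops; remaining 116 packets each add one t_tx.
Total = (4+117-1)·t_tx + 4·t_prop = 120·0.864865 + 4·0.0001 = 104 ms.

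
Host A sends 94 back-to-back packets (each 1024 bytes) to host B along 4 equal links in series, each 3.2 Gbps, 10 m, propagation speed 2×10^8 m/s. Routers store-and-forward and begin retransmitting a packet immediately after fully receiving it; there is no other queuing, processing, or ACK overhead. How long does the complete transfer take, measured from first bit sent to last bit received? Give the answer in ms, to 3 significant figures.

0.249 ms

Per-hop transmission t_tx = L/R = 8192/3200000000 = 0.00256 ms.
Per-hop propagation t_prop = 10/200000000 = 5e-05 ms.
Pipeline fill: first packet needs 4·t_tx to clear all hops; remaining 93 packets each add one t_tx.
Total = (4+94-1)·t_tx + 4·t_prop = 97·0.00256 + 4·5e-05 = 0.249 ms.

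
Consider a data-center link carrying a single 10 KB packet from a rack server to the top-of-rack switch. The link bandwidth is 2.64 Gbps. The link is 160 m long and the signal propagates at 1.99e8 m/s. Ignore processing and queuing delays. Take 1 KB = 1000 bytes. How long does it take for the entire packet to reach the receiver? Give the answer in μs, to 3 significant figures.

31.1 μs

L = 80000 bits.
Transmission delay = L/R = 80000 / 2640000000 = 30.303 μs.
Propagation delay = d/s = 160 m / 199000000 m/s = 0.80402 μs.
Total = 31.1 μs.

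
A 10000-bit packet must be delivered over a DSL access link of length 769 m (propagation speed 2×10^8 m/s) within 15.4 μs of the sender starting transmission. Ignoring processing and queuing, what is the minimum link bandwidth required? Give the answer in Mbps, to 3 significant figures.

Propagation delay = 769 / 200000000 = 3.845 μs.
Transmission budget = 15.4 − 3.845 = 11.555 μs.
R ≥ L / t_tx = 10000 bits / 1.1555e-05 s = 865 Mbps.

865 Mbps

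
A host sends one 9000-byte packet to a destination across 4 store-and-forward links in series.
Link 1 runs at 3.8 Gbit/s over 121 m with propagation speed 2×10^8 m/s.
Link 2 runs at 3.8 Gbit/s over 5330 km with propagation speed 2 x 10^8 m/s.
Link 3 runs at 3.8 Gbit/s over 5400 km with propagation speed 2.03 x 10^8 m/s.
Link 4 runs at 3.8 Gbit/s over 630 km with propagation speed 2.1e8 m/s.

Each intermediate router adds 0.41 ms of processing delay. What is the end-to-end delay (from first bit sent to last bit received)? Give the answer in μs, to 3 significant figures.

L = 9000 × 8 = 72000 bits.
Transmission delay per hop = L/R = 72000/3800000000 = 18.9474 μs; 4 hops → 75.7895 μs.
Propagation delays (d/s per hop): 0.605, 26650, 26601, 3000 μs; sum = 56251.6 μs.
Processing at 3 router(s): 3 × 0.41 ms = 1230 μs.
End-to-end = 57600 μs.

57600 μs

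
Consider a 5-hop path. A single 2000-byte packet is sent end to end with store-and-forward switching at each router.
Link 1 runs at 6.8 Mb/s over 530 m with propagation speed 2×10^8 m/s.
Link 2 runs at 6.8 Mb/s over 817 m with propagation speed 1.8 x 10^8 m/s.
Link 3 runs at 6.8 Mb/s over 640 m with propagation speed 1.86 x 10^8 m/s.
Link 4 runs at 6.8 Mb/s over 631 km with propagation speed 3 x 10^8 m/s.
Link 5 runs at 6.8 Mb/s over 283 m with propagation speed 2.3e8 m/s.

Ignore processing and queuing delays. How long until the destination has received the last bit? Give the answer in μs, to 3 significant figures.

L = 2000 × 8 = 16000 bits.
Transmission delay per hop = L/R = 16000/6800000 = 2352.94 μs; 5 hops → 11764.7 μs.
Propagation delays (d/s per hop): 2.65, 4.53889, 3.44086, 2103.33, 1.23043 μs; sum = 2115.19 μs.
End-to-end = 13900 μs.

13900 μs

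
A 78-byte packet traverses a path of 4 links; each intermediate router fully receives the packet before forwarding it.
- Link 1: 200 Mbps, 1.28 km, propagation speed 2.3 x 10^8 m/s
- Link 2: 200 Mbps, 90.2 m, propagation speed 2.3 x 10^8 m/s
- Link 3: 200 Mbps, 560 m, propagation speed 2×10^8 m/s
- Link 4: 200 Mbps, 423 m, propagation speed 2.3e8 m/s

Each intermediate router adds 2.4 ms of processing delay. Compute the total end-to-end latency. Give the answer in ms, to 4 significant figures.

L = 78 × 8 = 624 bits.
Transmission delay per hop = L/R = 624/200000000 = 0.00312 ms; 4 hops → 0.01248 ms.
Propagation delays (d/s per hop): 0.00556522, 0.000392174, 0.0028, 0.00183913 ms; sum = 0.0105965 ms.
Processing at 3 router(s): 3 × 2.4 ms = 7.2 ms.
End-to-end = 7.223 ms.

7.223 ms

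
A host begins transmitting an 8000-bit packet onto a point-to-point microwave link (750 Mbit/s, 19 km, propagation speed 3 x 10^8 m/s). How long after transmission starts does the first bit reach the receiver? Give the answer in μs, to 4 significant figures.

First bit experiences only propagation delay: d/s = 19000/300000000 = 63.33 μs.

63.33 μs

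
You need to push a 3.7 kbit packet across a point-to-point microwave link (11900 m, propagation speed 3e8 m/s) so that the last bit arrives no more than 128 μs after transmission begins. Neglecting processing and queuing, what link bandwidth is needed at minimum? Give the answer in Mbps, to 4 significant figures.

Propagation delay = 11900 / 300000000 = 39.6667 μs.
Transmission budget = 128 − 39.6667 = 88.3333 μs.
R ≥ L / t_tx = 3700 bits / 8.83333e-05 s = 41.89 Mbps.

41.89 Mbps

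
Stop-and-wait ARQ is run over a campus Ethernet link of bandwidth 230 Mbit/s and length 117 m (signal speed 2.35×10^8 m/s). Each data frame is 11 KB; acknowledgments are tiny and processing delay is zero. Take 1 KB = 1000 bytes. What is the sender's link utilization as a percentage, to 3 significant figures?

99.7 %

t_tx = L/R = 88000/230000000 = 0.000382609 s.
t_prop = 117/235000000 = 4.97872e-07 s; RTT = 9.95745e-07 s.
Cycle = t_tx + RTT = 0.000383604 s.
Utilization = t_tx / cycle = 0.000382609/0.000383604 = 99.7 %.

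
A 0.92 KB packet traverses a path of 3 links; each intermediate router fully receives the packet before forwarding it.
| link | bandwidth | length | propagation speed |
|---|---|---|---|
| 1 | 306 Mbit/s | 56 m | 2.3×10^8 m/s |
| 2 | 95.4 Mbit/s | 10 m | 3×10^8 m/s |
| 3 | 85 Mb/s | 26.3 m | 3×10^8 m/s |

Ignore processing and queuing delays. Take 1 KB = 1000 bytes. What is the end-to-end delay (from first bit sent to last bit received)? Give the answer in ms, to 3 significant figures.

0.188 ms

L = 7360 bits.
Transmission delays (L/R per hop): 0.0240523, 0.0771488, 0.0865882 ms; sum = 0.187789 ms.
Propagation delays (d/s per hop): 0.000243478, 3.33333e-05, 8.76667e-05 ms; sum = 0.000364478 ms.
End-to-end = 0.188 ms.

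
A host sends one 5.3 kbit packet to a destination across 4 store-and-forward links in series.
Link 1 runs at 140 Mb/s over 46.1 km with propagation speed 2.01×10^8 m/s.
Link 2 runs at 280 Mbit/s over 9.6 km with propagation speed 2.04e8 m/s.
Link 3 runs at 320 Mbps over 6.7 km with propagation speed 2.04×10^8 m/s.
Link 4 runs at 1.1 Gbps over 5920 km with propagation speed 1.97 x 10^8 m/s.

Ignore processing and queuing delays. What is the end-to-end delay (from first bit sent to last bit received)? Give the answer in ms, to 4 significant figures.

30.44 ms

L = 5300 bits.
Transmission delays (L/R per hop): 0.0378571, 0.0189286, 0.0165625, 0.00481818 ms; sum = 0.0781664 ms.
Propagation delays (d/s per hop): 0.229353, 0.0470588, 0.0328431, 30.0508 ms; sum = 30.36 ms.
End-to-end = 30.44 ms.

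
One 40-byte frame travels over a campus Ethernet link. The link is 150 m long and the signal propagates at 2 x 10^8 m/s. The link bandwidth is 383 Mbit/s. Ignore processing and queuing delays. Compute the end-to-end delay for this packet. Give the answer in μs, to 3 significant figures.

1.59 μs

L = 40 × 8 = 320 bits.
Transmission delay = L/R = 320 / 383000000 = 0.835509 μs.
Propagation delay = d/s = 150 m / 200000000 m/s = 0.75 μs.
Total = 1.59 μs.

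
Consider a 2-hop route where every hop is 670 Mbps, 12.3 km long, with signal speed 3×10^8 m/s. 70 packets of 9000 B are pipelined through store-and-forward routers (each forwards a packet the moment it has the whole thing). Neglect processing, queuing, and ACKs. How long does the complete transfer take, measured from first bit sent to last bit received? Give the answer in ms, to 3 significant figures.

7.71 ms

Per-hop transmission t_tx = L/R = 72000/670000000 = 0.107463 ms.
Per-hop propagation t_prop = 12300/300000000 = 0.041 ms.
Pipeline fill: first packet needs 2·t_tx to clear all hops; remaining 69 packets each add one t_tx.
Total = (2+70-1)·t_tx + 2·t_prop = 71·0.107463 + 2·0.041 = 7.71 ms.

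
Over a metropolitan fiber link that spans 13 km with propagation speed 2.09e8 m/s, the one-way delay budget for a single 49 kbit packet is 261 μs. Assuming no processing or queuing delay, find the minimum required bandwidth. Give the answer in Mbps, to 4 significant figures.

246.5 Mbps

Propagation delay = 13000 / 209000000 = 62.201 μs.
Transmission budget = 261 − 62.201 = 198.799 μs.
R ≥ L / t_tx = 49000 bits / 0.000198799 s = 246.5 Mbps.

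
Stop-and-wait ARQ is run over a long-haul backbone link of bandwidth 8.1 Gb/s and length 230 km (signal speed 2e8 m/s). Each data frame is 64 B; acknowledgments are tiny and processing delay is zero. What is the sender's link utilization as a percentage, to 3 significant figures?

t_tx = L/R = 512/8100000000 = 6.32099e-08 s.
t_prop = 230000/200000000 = 0.00115 s; RTT = 0.0023 s.
Cycle = t_tx + RTT = 0.00230006 s.
Utilization = t_tx / cycle = 6.32099e-08/0.00230006 = 0.00275 %.

0.00275 %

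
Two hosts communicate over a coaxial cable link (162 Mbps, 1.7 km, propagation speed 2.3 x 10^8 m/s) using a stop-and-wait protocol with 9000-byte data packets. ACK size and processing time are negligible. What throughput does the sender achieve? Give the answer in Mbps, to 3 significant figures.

t_tx = L/R = 72000/162000000 = 0.000444444 s.
t_prop = 1700/2.3e+08 = 7.3913e-06 s; RTT = 1.47826e-05 s.
Cycle = t_tx + RTT = 0.000459227 s.
Throughput = L / cycle = 72000 / 0.000459227 = 157 Mbps.

157 Mbps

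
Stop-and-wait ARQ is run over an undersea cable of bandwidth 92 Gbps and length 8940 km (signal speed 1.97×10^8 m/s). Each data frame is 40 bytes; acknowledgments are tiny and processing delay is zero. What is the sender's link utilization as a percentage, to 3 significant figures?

0.00000383 %

t_tx = L/R = 320/92000000000 = 3.47826e-09 s.
t_prop = 8940000/197000000 = 0.0453807 s; RTT = 0.0907614 s.
Cycle = t_tx + RTT = 0.0907614 s.
Utilization = t_tx / cycle = 3.47826e-09/0.0907614 = 0.00000383 %.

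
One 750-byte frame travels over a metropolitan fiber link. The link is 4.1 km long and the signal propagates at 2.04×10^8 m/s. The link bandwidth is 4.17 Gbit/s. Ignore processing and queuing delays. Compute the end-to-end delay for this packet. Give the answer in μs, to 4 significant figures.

L = 750 × 8 = 6000 bits.
Transmission delay = L/R = 6000 / 4170000000 = 1.43885 μs.
Propagation delay = d/s = 4100 m / 204000000 m/s = 20.098 μs.
Total = 21.54 μs.

21.54 μs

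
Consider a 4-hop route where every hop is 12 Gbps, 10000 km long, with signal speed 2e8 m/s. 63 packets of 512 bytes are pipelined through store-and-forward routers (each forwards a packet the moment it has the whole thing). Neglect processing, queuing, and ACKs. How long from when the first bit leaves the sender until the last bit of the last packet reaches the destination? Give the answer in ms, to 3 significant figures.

200 ms

Per-hop transmission t_tx = L/R = 4096/12000000000 = 0.000341333 ms.
Per-hop propagation t_prop = 10000000/200000000 = 50 ms.
Pipeline fill: first packet needs 4·t_tx to clear all hops; remaining 62 packets each add one t_tx.
Total = (4+63-1)·t_tx + 4·t_prop = 66·0.000341333 + 4·50 = 200 ms.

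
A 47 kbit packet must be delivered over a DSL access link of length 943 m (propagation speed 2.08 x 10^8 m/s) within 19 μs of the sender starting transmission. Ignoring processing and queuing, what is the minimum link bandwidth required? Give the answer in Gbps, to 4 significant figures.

Propagation delay = 943 / 208000000 = 4.53365 μs.
Transmission budget = 19 − 4.53365 = 14.4663 μs.
R ≥ L / t_tx = 47000 bits / 1.44663e-05 s = 3.249 Gbps.

3.249 Gbps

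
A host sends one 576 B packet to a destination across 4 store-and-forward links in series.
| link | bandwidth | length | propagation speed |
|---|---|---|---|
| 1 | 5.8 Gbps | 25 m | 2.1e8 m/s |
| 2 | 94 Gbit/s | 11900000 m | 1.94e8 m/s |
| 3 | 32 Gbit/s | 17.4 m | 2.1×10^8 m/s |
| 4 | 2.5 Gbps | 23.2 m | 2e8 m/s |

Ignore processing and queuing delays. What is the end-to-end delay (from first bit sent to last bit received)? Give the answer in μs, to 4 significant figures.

L = 576 × 8 = 4608 bits.
Transmission delays (L/R per hop): 0.794483, 0.0490213, 0.144, 1.8432 μs; sum = 2.8307 μs.
Propagation delays (d/s per hop): 0.119048, 61340.2, 0.0828571, 0.116 μs; sum = 61340.5 μs.
End-to-end = 61340 μs.

61340 μs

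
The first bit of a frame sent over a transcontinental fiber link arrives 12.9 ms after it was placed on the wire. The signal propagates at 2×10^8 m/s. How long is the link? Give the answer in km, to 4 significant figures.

d = s × t_prop = 200000000 × 0.0129 = 2580 km.

2580 km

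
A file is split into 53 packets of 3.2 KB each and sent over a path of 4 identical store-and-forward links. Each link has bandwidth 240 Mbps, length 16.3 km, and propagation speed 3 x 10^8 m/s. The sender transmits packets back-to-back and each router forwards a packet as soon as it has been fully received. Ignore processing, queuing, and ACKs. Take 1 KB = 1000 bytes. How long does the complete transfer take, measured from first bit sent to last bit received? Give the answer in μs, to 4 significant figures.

Per-hop transmission t_tx = L/R = 25600/240000000 = 106.667 μs.
Per-hop propagation t_prop = 16300/300000000 = 54.3333 μs.
Pipeline fill: first packet needs 4·t_tx to clear all hops; remaining 52 packets each add one t_tx.
Total = (4+53-1)·t_tx + 4·t_prop = 56·106.667 + 4·54.3333 = 6191 μs.

6191 μs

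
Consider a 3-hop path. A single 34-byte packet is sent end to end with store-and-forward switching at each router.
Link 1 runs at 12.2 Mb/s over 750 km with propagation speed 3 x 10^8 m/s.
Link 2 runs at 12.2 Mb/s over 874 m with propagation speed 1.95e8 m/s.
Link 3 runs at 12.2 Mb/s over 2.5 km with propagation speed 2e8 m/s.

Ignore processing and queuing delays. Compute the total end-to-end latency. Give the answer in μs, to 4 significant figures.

2584 μs

L = 34 × 8 = 272 bits.
Transmission delay per hop = L/R = 272/12200000 = 22.2951 μs; 3 hops → 66.8852 μs.
Propagation delays (d/s per hop): 2500, 4.48205, 12.5 μs; sum = 2516.98 μs.
End-to-end = 2584 μs.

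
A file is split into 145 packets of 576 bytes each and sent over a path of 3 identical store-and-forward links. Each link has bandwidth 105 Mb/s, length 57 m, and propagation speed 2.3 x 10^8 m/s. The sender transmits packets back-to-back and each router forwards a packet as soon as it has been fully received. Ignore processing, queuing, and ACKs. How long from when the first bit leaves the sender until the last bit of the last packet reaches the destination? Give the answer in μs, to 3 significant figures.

6450 μs

Per-hop transmission t_tx = L/R = 4608/105000000 = 43.8857 μs.
Per-hop propagation t_prop = 57/2.3e+08 = 0.247826 μs.
Pipeline fill: first packet needs 3·t_tx to clear all hops; remaining 144 packets each add one t_tx.
Total = (3+145-1)·t_tx + 3·t_prop = 147·43.8857 + 3·0.247826 = 6450 μs.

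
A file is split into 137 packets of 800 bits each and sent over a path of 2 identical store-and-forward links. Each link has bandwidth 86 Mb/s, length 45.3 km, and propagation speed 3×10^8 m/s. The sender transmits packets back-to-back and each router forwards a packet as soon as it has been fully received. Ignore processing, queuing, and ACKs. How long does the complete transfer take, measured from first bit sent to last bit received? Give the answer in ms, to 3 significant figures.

1.59 ms

Per-hop transmission t_tx = L/R = 800/86000000 = 0.00930233 ms.
Per-hop propagation t_prop = 45300/300000000 = 0.151 ms.
Pipeline fill: first packet needs 2·t_tx to clear all hops; remaining 136 packets each add one t_tx.
Total = (2+137-1)·t_tx + 2·t_prop = 138·0.00930233 + 2·0.151 = 1.59 ms.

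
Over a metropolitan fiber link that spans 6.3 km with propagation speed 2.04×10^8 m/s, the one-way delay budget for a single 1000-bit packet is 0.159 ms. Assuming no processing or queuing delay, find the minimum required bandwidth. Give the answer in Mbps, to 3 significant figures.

7.81 Mbps

Propagation delay = 6300 / 204000000 = 0.0308824 ms.
Transmission budget = 0.159 − 0.0308824 = 0.128118 ms.
R ≥ L / t_tx = 1000 bits / 0.000128118 s = 7.81 Mbps.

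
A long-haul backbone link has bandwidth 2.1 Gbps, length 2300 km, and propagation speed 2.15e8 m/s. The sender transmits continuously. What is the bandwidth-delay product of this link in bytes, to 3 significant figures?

Propagation delay = 2300000 / 215000000 = 0.0106977 s.
BDP = R × t_prop = 2100000000 × 0.0106977 = 22465100 bits.
In bytes: 22465100/8 = 2810000 bytes.

2810000 bytes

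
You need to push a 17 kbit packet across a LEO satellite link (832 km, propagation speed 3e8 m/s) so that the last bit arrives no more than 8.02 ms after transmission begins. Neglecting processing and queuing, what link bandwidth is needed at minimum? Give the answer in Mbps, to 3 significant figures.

Propagation delay = 832000 / 300000000 = 2.77333 ms.
Transmission budget = 8.02 − 2.77333 = 5.24667 ms.
R ≥ L / t_tx = 17000 bits / 0.00524667 s = 3.24 Mbps.

3.24 Mbps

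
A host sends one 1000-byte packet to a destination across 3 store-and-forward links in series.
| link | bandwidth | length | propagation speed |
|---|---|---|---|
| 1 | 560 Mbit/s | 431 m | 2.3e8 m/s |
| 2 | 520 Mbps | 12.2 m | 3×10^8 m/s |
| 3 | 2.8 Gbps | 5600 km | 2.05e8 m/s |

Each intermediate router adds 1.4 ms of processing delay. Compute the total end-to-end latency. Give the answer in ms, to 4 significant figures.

L = 1000 × 8 = 8000 bits.
Transmission delays (L/R per hop): 0.0142857, 0.0153846, 0.00285714 ms; sum = 0.0325275 ms.
Propagation delays (d/s per hop): 0.00187391, 4.06667e-05, 27.3171 ms; sum = 27.319 ms.
Processing at 2 router(s): 2 × 1.4 ms = 2.8 ms.
End-to-end = 30.15 ms.

30.15 ms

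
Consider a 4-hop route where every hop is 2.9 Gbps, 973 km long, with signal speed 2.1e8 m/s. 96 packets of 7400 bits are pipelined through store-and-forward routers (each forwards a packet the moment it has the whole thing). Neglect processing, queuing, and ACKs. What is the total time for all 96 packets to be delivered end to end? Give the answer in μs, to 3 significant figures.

Per-hop transmission t_tx = L/R = 7400/2900000000 = 2.55172 μs.
Per-hop propagation t_prop = 973000/210000000 = 4633.33 μs.
Pipeline fill: first packet needs 4·t_tx to clear all hops; remaining 95 packets each add one t_tx.
Total = (4+96-1)·t_tx + 4·t_prop = 99·2.55172 + 4·4633.33 = 18800 μs.

18800 μs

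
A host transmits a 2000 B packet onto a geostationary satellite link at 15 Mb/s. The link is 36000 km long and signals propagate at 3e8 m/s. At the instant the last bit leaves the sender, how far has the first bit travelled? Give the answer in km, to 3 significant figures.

t_tx = L/R = 16000/15000000 = 0.00106667 s.
Distance = s × t_tx = 300000000 × 0.00106667 = 320 km.

320 km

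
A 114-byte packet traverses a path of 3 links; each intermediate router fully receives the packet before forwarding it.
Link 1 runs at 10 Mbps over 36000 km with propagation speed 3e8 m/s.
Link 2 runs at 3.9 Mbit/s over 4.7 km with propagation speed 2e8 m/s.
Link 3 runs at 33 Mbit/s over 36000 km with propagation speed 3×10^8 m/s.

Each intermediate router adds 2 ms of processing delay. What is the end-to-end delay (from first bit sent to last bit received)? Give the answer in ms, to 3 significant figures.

244 ms

L = 114 × 8 = 912 bits.
Transmission delays (L/R per hop): 0.0912, 0.233846, 0.0276364 ms; sum = 0.352683 ms.
Propagation delays (d/s per hop): 120, 0.0235, 120 ms; sum = 240.024 ms.
Processing at 2 router(s): 2 × 2 ms = 4 ms.
End-to-end = 244 ms.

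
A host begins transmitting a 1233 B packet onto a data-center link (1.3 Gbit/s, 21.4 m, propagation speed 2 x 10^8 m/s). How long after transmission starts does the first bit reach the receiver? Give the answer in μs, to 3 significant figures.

0.107 μs

First bit experiences only propagation delay: d/s = 21.4/200000000 = 0.107 μs.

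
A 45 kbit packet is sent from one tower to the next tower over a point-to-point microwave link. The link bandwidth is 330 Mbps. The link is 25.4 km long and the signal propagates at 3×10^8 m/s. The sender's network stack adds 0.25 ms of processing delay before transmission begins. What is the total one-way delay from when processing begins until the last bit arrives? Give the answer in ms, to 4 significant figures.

L = 45000 bits.
Transmission delay = L/R = 45000 / 330000000 = 0.136364 ms.
Propagation delay = d/s = 25400 m / 300000000 m/s = 0.0846667 ms.
Plus processing delay 0.25 ms = 0.25 ms.
Total = 0.4710 ms.

0.4710 ms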